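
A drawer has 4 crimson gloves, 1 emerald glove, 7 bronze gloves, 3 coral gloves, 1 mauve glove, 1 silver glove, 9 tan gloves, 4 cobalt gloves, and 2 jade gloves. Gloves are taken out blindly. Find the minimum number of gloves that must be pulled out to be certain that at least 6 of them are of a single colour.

27

An adversary could hand out at most 5 gloves per colour (7 colours run out sooner): 4 + 1 + 5 + 3 + 1 + 1 + 5 + 4 + 2 = 26 gloves and still no colour has 6.
One more glove lands in a colour already at 5, so 27 draws are enough and 26 are not.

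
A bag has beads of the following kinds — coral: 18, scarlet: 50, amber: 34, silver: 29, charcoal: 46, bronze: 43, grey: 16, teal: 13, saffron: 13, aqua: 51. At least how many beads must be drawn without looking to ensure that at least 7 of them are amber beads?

In the worst case for collecting amber beads, every non-amber bead comes out first.
There are 18 + 50 + 29 + 46 + 43 + 16 + 13 + 13 + 51 = 279 non-amber beads altogether.
After those, each further bead must be amber, so 279 + 7 = 286 draws guarantee 7 amber beads.

286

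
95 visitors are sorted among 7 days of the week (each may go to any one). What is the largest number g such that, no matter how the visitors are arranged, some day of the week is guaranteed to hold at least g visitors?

14

The 7 days of the week are the holes and the 95 visitors are the pigeons.
If every day of the week held at most 13 visitors, the total would be at most 7 × 13 = 91, which is less than 95.
So some day of the week holds at least ⌈95/7⌉ = 14 visitors.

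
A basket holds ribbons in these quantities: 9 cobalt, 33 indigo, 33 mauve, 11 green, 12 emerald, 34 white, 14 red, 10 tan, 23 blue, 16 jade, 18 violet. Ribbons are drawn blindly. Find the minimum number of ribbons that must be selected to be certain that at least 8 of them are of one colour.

78

An adversary could hand out at most 7 ribbons per colour: 7 + 7 + 7 + 7 + 7 + 7 + 7 + 7 + 7 + 7 + 7 = 77 ribbons and still no colour has 8.
One more ribbon lands in a colour already at 7, so 78 draws are enough and 77 are not.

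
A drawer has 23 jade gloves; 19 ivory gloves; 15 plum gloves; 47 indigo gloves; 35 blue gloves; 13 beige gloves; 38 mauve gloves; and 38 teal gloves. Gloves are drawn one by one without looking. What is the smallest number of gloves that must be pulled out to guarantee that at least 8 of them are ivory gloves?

217

In the worst case for collecting ivory gloves, every non-ivory glove comes out first.
There are 23 + 15 + 47 + 35 + 13 + 38 + 38 = 209 non-ivory gloves altogether.
After those, each further glove must be ivory, so 209 + 8 = 217 draws guarantee 8 ivory gloves.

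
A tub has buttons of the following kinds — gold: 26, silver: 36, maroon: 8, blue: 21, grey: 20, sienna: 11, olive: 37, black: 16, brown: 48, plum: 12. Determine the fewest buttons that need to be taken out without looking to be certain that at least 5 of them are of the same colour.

41

By the pigeonhole principle, put each drawn button into a box by colour. The largest draw with every box below 5 takes min(count, 4) from each colour.
Σ min(cᵢ, 4) = 4 + 4 + 4 + 4 + 4 + 4 + 4 + 4 + 4 + 4 = 40.
Draw number 40 + 1 = 41 must push one box to 5.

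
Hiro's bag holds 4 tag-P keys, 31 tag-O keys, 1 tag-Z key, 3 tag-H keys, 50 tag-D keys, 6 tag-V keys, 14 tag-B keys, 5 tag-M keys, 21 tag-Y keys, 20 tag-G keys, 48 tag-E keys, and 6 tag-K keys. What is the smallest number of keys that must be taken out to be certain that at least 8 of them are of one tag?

68

By the pigeonhole principle, put each drawn key into a box by tag. The largest draw with every box below 8 takes min(count, 7) from each tag; tags with fewer than 7 contribute all they have.
Σ min(cᵢ, 7) = 4 + 7 + 1 + 3 + 7 + 6 + 7 + 5 + 7 + 7 + 7 + 6 = 67.
Draw number 67 + 1 = 68 must push one box to 8.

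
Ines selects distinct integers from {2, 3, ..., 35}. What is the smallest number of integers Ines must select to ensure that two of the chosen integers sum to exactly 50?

25

A set avoiding the sum 50 can contain at most one of each pair {x, 50−x}, plus the 14 elements whose complement lies outside the range or equal to its own complement.
The integers 2, …, 25 (24 of them) are such a set: any two sum to at least 2+3 = 5 and at most 24+25 = 49 < 50.
Pigeonhole: any 25th integer completes one of the 10 pairs, so 25 choices force a sum of 50.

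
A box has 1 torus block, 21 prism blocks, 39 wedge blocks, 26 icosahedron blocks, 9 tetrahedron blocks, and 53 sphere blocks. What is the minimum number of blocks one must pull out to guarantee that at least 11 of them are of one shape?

51

By the pigeonhole principle, the 6 shapes are the holes; the blocks drawn are the pigeons.
To avoid 11 of any one shape, the worst case takes at most 10 of each shape, or every block of a shape that has fewer than 10.
That gives 1 + 10 + 10 + 10 + 9 + 10 = 50 blocks with no shape reaching 11.
The next block forces some shape to 11, so 50 + 1 = 51.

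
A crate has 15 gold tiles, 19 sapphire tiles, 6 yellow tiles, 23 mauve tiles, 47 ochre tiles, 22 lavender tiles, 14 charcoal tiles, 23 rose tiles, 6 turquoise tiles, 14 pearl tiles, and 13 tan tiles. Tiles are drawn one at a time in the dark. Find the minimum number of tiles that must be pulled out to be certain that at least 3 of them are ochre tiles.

158

In the worst case for collecting ochre tiles, every non-ochre tile comes out first.
There are 15 + 19 + 6 + 23 + 22 + 14 + 23 + 6 + 14 + 13 = 155 non-ochre tiles altogether.
After those, each further tile must be ochre, so 155 + 3 = 158 draws guarantee 3 ochre tiles.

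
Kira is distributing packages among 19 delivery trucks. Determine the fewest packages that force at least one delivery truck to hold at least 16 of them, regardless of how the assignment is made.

286

With 285 packages one could put exactly 15 in each of the 19 delivery trucks, and no delivery truck would reach 16.
By pigeonhole, one more package must land in a delivery truck that already has 15, giving it 16.
So 19 × 15 + 1 = 286 packages are required.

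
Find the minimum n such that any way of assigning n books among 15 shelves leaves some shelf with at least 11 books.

With 150 books one could put exactly 10 in each of the 15 shelves, and no shelf would reach 11.
One more book must land in a shelf that already has 10, giving it 11.
So 15 × 10 + 1 = 151 books are required.

151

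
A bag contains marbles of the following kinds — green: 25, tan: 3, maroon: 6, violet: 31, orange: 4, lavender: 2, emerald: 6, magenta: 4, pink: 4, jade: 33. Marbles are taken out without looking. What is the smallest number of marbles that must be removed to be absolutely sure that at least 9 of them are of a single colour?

Put each drawn marble into a box by colour. The largest draw with every box below 9 takes min(count, 8) from each colour; colours with fewer than 8 contribute all they have.
Σ min(cᵢ, 8) = 8 + 3 + 6 + 8 + 4 + 2 + 6 + 4 + 4 + 8 = 53.
Draw number 53 + 1 = 54 must push one box to 9.

54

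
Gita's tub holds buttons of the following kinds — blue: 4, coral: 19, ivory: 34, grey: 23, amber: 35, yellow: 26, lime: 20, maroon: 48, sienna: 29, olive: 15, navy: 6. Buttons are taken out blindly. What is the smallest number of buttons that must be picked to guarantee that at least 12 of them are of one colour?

110

Pigeonhole: put each drawn button into a box by colour. The largest draw with every box below 12 takes min(count, 11) from each colour; colours with fewer than 11 contribute all they have.
Σ min(cᵢ, 11) = 4 + 11 + 11 + 11 + 11 + 11 + 11 + 11 + 11 + 11 + 6 = 109.
Draw number 109 + 1 = 110 must push one box to 12.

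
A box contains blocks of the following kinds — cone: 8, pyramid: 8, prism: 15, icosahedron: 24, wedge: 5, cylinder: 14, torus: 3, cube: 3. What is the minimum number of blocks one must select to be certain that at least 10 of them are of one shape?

An adversary could hand out at most 9 blocks per shape (5 shapes run out sooner): 8 + 8 + 9 + 9 + 5 + 9 + 3 + 3 = 54 blocks and still no shape has 10.
One more block lands in a shape already at 9, so 55 draws are enough and 54 are not.

55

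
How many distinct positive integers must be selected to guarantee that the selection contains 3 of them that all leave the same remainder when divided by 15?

31

Pigeonhole: the 15 residue classes mod 15 are the pigeonholes.
With 30 integers one could put 2 in each residue class and have no class reach 3.
The 31st integer pushes some class to 3, so 15·2 + 1 = 31.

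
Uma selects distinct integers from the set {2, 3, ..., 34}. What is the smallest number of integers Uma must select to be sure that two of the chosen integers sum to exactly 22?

Two chosen integers sum to 22 exactly when both halves of some pair {x, 22−x} with 2 ≤ x ≤ 22−x ≤ 20 are chosen — 9 such pairs.
The remaining 15 elements (those with no distinct partner in range) can never complete a 22-sum, so the worst case takes all of them and one from each pair: 15 + 9 = 24.
By the pigeonhole principle, the 25th integer has to be the second member of some pair, so 24 + 1 = 25.

25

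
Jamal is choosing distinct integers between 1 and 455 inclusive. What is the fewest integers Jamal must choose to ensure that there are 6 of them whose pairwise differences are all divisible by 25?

126

Integers whose pairwise differences are multiples of 25 are exactly those sharing a remainder mod 25. By the pigeonhole principle, the 25 residue classes mod 25 are the pigeonholes.
With 125 integers one could put 5 in each residue class and have no class reach 6.
The 126th integer pushes some class to 6, so 25·5 + 1 = 126.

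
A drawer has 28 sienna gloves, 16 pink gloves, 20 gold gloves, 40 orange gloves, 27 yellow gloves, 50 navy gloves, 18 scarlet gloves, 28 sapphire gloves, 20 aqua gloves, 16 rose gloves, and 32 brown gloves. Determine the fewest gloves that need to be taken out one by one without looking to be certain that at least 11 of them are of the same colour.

Pigeonhole: put each drawn glove into a box by colour. The largest draw with every box below 11 takes min(count, 10) from each colour.
Σ min(cᵢ, 10) = 10 + 10 + 10 + 10 + 10 + 10 + 10 + 10 + 10 + 10 + 10 = 110.
Draw number 110 + 1 = 111 must push one box to 11.

111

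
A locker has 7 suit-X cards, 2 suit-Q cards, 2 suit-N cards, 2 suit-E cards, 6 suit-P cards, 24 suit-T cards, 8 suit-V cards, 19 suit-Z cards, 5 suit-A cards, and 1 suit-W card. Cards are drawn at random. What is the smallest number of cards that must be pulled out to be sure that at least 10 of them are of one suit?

52

An adversary could hand out at most 9 cards per suit (8 suits run out sooner): 7 + 2 + 2 + 2 + 6 + 9 + 8 + 9 + 5 + 1 = 51 cards and still no suit has 10.
By pigeonhole, one more card lands in a suit already at 9, so 52 draws are enough and 51 are not.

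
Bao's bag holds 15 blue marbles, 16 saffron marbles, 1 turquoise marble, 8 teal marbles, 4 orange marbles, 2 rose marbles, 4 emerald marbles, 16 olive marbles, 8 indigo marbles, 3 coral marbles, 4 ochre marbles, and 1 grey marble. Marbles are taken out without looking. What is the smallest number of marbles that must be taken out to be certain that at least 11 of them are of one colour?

66

The 12 colours are the holes; the marbles drawn are the pigeons.
To avoid 11 of any one colour, the worst case takes at most 10 of each colour, or every marble of a colour that has fewer than 10.
That gives 10 + 10 + 1 + 8 + 4 + 2 + 4 + 10 + 8 + 3 + 4 + 1 = 65 marbles with no colour reaching 11.
The next marble forces some colour to 11, so 65 + 1 = 66.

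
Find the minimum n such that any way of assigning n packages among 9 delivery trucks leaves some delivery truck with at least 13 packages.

109

With 108 packages one could put exactly 12 in each of the 9 delivery trucks, and no delivery truck would reach 13.
One more package must land in a delivery truck that already has 12, giving it 13.
So 9 × 12 + 1 = 109 packages are required.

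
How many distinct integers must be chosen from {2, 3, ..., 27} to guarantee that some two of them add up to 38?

19

A set avoiding the sum 38 can contain at most one of each pair {x, 38−x}, plus the 10 elements whose complement lies outside the range or equal to its own complement.
The integers 2, …, 19 (18 of them) are such a set: any two sum to at least 2+3 = 5 and at most 18+19 = 37 < 38.
Pigeonhole: any 19th integer completes one of the 8 pairs, so 19 choices force a sum of 38.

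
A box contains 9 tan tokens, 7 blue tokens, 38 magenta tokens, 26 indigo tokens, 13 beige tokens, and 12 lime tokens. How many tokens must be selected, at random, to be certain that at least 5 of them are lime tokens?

In the worst case for collecting lime tokens, every non-lime token comes out first.
There are 9 + 7 + 38 + 26 + 13 = 93 non-lime tokens altogether.
After those, each further token must be lime, so 93 + 5 = 98 draws guarantee 5 lime tokens.

98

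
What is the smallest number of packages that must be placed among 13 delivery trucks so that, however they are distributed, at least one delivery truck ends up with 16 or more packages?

With 195 packages one could put exactly 15 in each of the 13 delivery trucks, and no delivery truck would reach 16.
By the pigeonhole principle, one more package must land in a delivery truck that already has 15, giving it 16.
So 13 × 15 + 1 = 196 packages are required.

196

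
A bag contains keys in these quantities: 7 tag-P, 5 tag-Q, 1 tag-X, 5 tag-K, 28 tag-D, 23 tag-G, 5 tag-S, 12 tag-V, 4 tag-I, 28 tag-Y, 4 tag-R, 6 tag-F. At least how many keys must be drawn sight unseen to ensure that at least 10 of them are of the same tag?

74

The 12 tags are the holes; the keys drawn are the pigeons.
To avoid 10 of any one tag, the worst case takes at most 9 of each tag, or every key of a tag that has fewer than 9.
That gives 7 + 5 + 1 + 5 + 9 + 9 + 5 + 9 + 4 + 9 + 4 + 6 = 73 keys with no tag reaching 10.
The next key forces some tag to 10, so 73 + 1 = 74.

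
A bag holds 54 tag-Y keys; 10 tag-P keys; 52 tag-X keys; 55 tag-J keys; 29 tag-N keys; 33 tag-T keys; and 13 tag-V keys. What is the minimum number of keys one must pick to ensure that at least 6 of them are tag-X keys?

In the worst case for collecting tag-X keys, every non-tag-X key comes out first.
There are 54 + 10 + 55 + 29 + 33 + 13 = 194 non-tag-X keys altogether.
After those, each further key must be tag-X, so 194 + 6 = 200 draws guarantee 6 tag-X keys.

200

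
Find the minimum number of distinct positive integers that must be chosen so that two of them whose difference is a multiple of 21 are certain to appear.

22

Integers whose pairwise differences are multiples of 21 are exactly those sharing a remainder mod 21. By the pigeonhole principle, the 21 residue classes mod 21 are the pigeonholes.
With 21 integers one could put 1 in each residue class and have no class reach 2.
The 22nd integer pushes some class to 2, so 21·1 + 1 = 22.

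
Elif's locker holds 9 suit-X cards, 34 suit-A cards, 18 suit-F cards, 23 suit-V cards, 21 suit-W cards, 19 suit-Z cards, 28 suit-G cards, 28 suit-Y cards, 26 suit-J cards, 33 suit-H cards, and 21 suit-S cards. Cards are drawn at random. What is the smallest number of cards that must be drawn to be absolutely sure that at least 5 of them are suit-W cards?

In the worst case for collecting suit-W cards, every non-suit-W card comes out first.
There are 9 + 34 + 18 + 23 + 19 + 28 + 28 + 26 + 33 + 21 = 239 non-suit-W cards altogether.
After those, each further card must be suit-W, so 239 + 5 = 244 draws guarantee 5 suit-W cards.

244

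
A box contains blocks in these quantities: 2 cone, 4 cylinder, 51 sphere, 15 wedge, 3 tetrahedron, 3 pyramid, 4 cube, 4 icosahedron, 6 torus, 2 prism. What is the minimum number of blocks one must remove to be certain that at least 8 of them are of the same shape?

The 10 shapes are the holes; the blocks drawn are the pigeons.
To avoid 8 of any one shape, the worst case takes at most 7 of each shape, or every block of a shape that has fewer than 7.
That gives 2 + 4 + 7 + 7 + 3 + 3 + 4 + 4 + 6 + 2 = 42 blocks with no shape reaching 8.
The next block forces some shape to 8, so 42 + 1 = 43.

43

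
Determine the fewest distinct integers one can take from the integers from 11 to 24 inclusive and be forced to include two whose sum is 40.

11

Two chosen integers sum to 40 exactly when both halves of some pair {x, 40−x} with 16 ≤ x ≤ 40−x ≤ 24 are chosen — 4 such pairs.
The remaining 6 elements (those with no distinct partner in range) can never complete a 40-sum, so the worst case takes all of them and one from each pair: 6 + 4 = 10.
By pigeonhole, the 11th integer has to be the second member of some pair, so 10 + 1 = 11.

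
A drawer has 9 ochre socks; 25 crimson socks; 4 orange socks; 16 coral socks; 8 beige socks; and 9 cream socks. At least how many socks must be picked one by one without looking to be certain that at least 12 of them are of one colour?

53

The 6 colours are the holes; the socks drawn are the pigeons.
To avoid 12 of any one colour, the worst case takes at most 11 of each colour, or every sock of a colour that has fewer than 11.
That gives 9 + 11 + 4 + 11 + 8 + 9 = 52 socks with no colour reaching 12.
The next sock forces some colour to 12, so 52 + 1 = 53.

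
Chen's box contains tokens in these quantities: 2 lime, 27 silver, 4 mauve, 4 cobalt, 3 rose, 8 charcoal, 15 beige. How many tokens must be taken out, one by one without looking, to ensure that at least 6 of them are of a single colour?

29

An adversary could hand out at most 5 tokens per colour (4 colours run out sooner): 2 + 5 + 4 + 4 + 3 + 5 + 5 = 28 tokens and still no colour has 6.
By pigeonhole, one more token lands in a colour already at 5, so 29 draws are enough and 28 are not.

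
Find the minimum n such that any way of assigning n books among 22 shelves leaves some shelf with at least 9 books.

177

With 176 books one could put exactly 8 in each of the 22 shelves, and no shelf would reach 9.
By pigeonhole, one more book must land in a shelf that already has 8, giving it 9.
So 22 × 8 + 1 = 177 books are required.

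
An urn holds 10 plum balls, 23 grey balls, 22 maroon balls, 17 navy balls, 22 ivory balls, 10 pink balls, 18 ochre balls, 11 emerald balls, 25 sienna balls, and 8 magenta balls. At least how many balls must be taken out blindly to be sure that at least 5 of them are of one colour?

Pigeonhole: the 10 colours are the holes; the balls drawn are the pigeons.
To avoid 5 of any one colour, the worst case takes at most 4 of each colour.
That gives 4 + 4 + 4 + 4 + 4 + 4 + 4 + 4 + 4 + 4 = 40 balls with no colour reaching 5.
The next ball forces some colour to 5, so 40 + 1 = 41.

41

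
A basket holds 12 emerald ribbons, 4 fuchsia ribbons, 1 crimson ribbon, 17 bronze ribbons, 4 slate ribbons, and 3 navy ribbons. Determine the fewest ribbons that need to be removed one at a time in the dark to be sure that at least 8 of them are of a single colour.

The 6 colours are the holes; the ribbons drawn are the pigeons.
To avoid 8 of any one colour, the worst case takes at most 7 of each colour, or every ribbon of a colour that has fewer than 7.
That gives 7 + 4 + 1 + 7 + 4 + 3 = 26 ribbons with no colour reaching 8.
The next ribbon forces some colour to 8, so 26 + 1 = 27.

27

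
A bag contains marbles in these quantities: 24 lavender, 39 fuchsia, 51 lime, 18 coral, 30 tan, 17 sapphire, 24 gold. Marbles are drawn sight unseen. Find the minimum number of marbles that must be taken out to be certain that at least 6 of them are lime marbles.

In the worst case for collecting lime marbles, every non-lime marble comes out first.
There are 24 + 39 + 18 + 30 + 17 + 24 = 152 non-lime marbles altogether.
After those, each further marble must be lime, so 152 + 6 = 158 draws guarantee 6 lime marbles.

158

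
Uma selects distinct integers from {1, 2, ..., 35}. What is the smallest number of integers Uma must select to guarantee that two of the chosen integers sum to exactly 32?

A set avoiding the sum 32 can contain at most one of each pair {x, 32−x}, plus the 5 elements whose complement lies outside the range or equal to its own complement.
The integers 16, …, 35 (20 of them) are such a set: any two sum to at least 16+17 = 33 > 32.
By the pigeonhole principle, any 21st integer completes one of the 15 pairs, so 21 choices force a sum of 32.

21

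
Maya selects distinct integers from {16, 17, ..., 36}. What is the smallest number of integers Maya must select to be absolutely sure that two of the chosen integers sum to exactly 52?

A set avoiding the sum 52 can contain at most one of each pair {x, 52−x}, plus the 1 element equal to its own complement.
The integers 26, …, 36 (11 of them) are such a set: any two sum to at least 26+27 = 53 > 52.
By pigeonhole, any 12th integer completes one of the 10 pairs, so 12 choices force a sum of 52.

12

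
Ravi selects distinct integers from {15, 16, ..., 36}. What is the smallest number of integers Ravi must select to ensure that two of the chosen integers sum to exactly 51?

12

Two chosen integers sum to 51 exactly when both halves of some pair {x, 51−x} with 15 ≤ x ≤ 51−x ≤ 36 are chosen — 11 such pairs.
Every element belongs to one of those pairs, so the worst case picks one from each: 11 integers.
The 12th integer has to be the second member of some pair, so 11 + 1 = 12.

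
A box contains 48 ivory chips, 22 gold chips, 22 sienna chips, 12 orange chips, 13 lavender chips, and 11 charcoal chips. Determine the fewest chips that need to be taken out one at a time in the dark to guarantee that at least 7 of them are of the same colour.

37

Put each drawn chip into a box by colour. The largest draw with every box below 7 takes min(count, 6) from each colour.
Σ min(cᵢ, 6) = 6 + 6 + 6 + 6 + 6 + 6 = 36.
Draw number 36 + 1 = 37 must push one box to 7.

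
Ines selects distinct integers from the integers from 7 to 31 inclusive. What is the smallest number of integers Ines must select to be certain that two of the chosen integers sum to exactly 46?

18

Two chosen integers sum to 46 exactly when both halves of some pair {x, 46−x} with 15 ≤ x ≤ 46−x ≤ 31 are chosen — 8 such pairs.
The remaining 9 elements (those with no distinct partner in range) can never complete a 46-sum, so the worst case takes all of them and one from each pair: 9 + 8 = 17.
By pigeonhole, the 18th integer has to be the second member of some pair, so 17 + 1 = 18.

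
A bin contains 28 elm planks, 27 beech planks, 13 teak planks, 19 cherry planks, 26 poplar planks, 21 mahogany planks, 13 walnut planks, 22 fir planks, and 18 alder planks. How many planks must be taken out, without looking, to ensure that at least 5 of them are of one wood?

37

An adversary could hand out at most 4 planks per wood: 4 + 4 + 4 + 4 + 4 + 4 + 4 + 4 + 4 = 36 planks and still no wood has 5.
One more plank lands in a wood already at 4, so 37 draws are enough and 36 are not.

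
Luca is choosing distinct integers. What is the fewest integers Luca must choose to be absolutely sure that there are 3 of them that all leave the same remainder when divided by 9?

By pigeonhole, the 9 residue classes mod 9 are the pigeonholes.
With 18 integers one could put 2 in each residue class and have no class reach 3.
The 19th integer pushes some class to 3, so 9·2 + 1 = 19.

19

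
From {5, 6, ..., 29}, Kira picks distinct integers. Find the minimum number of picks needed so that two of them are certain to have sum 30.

A set avoiding the sum 30 can contain at most one of each pair {x, 30−x}, plus the 5 elements whose complement lies outside the range or equal to its own complement.
The integers 15, …, 29 (15 of them) are such a set: any two sum to at least 15+16 = 31 > 30.
Any 16th integer completes one of the 10 pairs, so 16 choices force a sum of 30.

16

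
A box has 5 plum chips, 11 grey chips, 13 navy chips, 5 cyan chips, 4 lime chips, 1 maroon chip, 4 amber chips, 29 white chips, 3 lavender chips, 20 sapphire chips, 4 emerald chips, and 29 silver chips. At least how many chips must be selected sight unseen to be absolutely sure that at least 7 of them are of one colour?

57

The 12 colours are the holes; the chips drawn are the pigeons.
To avoid 7 of any one colour, the worst case takes at most 6 of each colour, or every chip of a colour that has fewer than 6.
That gives 5 + 6 + 6 + 5 + 4 + 1 + 4 + 6 + 3 + 6 + 4 + 6 = 56 chips with no colour reaching 7.
The next chip forces some colour to 7, so 56 + 1 = 57.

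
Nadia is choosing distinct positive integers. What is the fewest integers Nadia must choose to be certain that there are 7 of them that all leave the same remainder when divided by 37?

By the pigeonhole principle, the 37 residue classes mod 37 are the pigeonholes.
With 222 integers one could put 6 in each residue class and have no class reach 7.
The 223rd integer pushes some class to 7, so 37·6 + 1 = 223.

223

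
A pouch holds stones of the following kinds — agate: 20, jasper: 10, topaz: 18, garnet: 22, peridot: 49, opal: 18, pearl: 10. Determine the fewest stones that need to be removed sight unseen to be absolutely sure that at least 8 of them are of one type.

By the pigeonhole principle, put each drawn stone into a box by type. The largest draw with every box below 8 takes min(count, 7) from each type.
Σ min(cᵢ, 7) = 7 + 7 + 7 + 7 + 7 + 7 + 7 = 49.
Draw number 49 + 1 = 50 must push one box to 8.

50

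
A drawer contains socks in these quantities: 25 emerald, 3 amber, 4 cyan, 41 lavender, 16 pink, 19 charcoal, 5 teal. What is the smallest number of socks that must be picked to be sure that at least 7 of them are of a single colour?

37

Put each drawn sock into a box by colour. The largest draw with every box below 7 takes min(count, 6) from each colour; colours with fewer than 6 contribute all they have.
Σ min(cᵢ, 6) = 6 + 3 + 4 + 6 + 6 + 6 + 5 = 36.
Draw number 36 + 1 = 37 must push one box to 7.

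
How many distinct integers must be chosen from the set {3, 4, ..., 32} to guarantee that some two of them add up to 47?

Two chosen integers sum to 47 exactly when both halves of some pair {x, 47−x} with 15 ≤ x ≤ 47−x ≤ 32 are chosen — 9 such pairs.
The remaining 12 elements (those with no distinct partner in range) can never complete a 47-sum, so the worst case takes all of them and one from each pair: 12 + 9 = 21.
The 22nd integer has to be the second member of some pair, so 21 + 1 = 22.

22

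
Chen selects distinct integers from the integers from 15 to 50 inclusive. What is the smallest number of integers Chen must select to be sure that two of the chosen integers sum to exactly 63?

A set avoiding the sum 63 can contain at most one of each pair {x, 63−x}, plus the 2 elements whose complement lies outside the range.
The integers 32, …, 50 (19 of them) are such a set: any two sum to at least 32+33 = 65 > 63.
Pigeonhole: any 20th integer completes one of the 17 pairs, so 20 choices force a sum of 63.

20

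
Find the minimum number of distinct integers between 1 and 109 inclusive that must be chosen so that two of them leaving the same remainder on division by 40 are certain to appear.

41

The 40 residue classes mod 40 are the pigeonholes.
With 40 integers one could put 1 in each residue class and have no class reach 2.
The 41st integer pushes some class to 2, so 40·1 + 1 = 41.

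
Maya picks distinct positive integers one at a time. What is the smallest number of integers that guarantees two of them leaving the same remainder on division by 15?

16

The 15 residue classes mod 15 are the pigeonholes.
With 15 integers one could put 1 in each residue class and have no class reach 2.
The 16th integer pushes some class to 2, so 15·1 + 1 = 16.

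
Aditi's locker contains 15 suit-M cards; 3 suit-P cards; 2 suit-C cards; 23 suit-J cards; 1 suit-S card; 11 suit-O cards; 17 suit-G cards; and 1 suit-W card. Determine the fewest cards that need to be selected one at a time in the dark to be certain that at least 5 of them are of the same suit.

24

By the pigeonhole principle, put each drawn card into a box by suit. The largest draw with every box below 5 takes min(count, 4) from each suit; suits with fewer than 4 contribute all they have.
Σ min(cᵢ, 4) = 4 + 3 + 2 + 4 + 1 + 4 + 4 + 1 = 23.
Draw number 23 + 1 = 24 must push one box to 5.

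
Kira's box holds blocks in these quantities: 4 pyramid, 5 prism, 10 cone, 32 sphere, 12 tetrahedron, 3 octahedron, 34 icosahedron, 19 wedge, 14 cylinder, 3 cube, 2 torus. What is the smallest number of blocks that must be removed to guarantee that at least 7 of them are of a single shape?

By pigeonhole, put each drawn block into a box by shape. The largest draw with every box below 7 takes min(count, 6) from each shape; shapes with fewer than 6 contribute all they have.
Σ min(cᵢ, 6) = 4 + 5 + 6 + 6 + 6 + 3 + 6 + 6 + 6 + 3 + 2 = 53.
Draw number 53 + 1 = 54 must push one box to 7.

54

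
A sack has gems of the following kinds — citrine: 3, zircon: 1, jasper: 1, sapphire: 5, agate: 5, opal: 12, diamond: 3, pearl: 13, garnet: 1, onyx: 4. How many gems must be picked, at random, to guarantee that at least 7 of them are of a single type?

36

An adversary could hand out at most 6 gems per type (8 types run out sooner): 3 + 1 + 1 + 5 + 5 + 6 + 3 + 6 + 1 + 4 = 35 gems and still no type has 7.
One more gem lands in a type already at 6, so 36 draws are enough and 35 are not.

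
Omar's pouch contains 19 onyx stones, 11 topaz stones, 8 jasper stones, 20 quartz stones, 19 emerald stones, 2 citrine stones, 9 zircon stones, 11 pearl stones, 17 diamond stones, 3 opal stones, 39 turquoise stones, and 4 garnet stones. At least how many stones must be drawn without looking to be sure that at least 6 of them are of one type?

55

By pigeonhole, the 12 types are the holes; the stones drawn are the pigeons.
To avoid 6 of any one type, the worst case takes at most 5 of each type, or every stone of a type that has fewer than 5.
That gives 5 + 5 + 5 + 5 + 5 + 2 + 5 + 5 + 5 + 3 + 5 + 4 = 54 stones with no type reaching 6.
The next stone forces some type to 6, so 54 + 1 = 55.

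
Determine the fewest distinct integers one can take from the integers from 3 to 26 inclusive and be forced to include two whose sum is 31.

A set avoiding the sum 31 can contain at most one of each pair {x, 31−x}, plus the 2 elements whose complement lies outside the range.
The integers 3, …, 15 (13 of them) are such a set: any two sum to at least 3+4 = 7 and at most 14+15 = 29 < 31.
By pigeonhole, any 14th integer completes one of the 11 pairs, so 14 choices force a sum of 31.

14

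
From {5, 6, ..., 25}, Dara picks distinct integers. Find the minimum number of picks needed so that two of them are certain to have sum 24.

15

Two chosen integers sum to 24 exactly when both halves of some pair {x, 24−x} with 5 ≤ x ≤ 24−x ≤ 19 are chosen — 7 such pairs.
The remaining 7 elements (those with no distinct partner in range) can never complete a 24-sum, so the worst case takes all of them and one from each pair: 7 + 7 = 14.
The 15th integer has to be the second member of some pair, so 14 + 1 = 15.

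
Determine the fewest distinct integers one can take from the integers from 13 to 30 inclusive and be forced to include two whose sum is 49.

13

Two chosen integers sum to 49 exactly when both halves of some pair {x, 49−x} with 19 ≤ x ≤ 49−x ≤ 30 are chosen — 6 such pairs.
The remaining 6 elements (those with no distinct partner in range) can never complete a 49-sum, so the worst case takes all of them and one from each pair: 6 + 6 = 12.
The 13th integer has to be the second member of some pair, so 12 + 1 = 13.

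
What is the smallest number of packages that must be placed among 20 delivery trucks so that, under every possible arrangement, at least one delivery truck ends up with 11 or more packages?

201

With 200 packages one could put exactly 10 in each of the 20 delivery trucks, and no delivery truck would reach 11.
One more package must land in a delivery truck that already has 10, giving it 11.
So 20 × 10 + 1 = 201 packages are required.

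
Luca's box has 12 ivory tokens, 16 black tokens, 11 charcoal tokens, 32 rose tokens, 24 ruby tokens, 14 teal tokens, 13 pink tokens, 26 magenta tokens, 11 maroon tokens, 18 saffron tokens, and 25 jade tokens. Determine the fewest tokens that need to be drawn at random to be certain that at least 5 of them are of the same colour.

45

Pigeonhole: the 11 colours are the holes; the tokens drawn are the pigeons.
To avoid 5 of any one colour, the worst case takes at most 4 of each colour.
That gives 4 + 4 + 4 + 4 + 4 + 4 + 4 + 4 + 4 + 4 + 4 = 44 tokens with no colour reaching 5.
The next token forces some colour to 5, so 44 + 1 = 45.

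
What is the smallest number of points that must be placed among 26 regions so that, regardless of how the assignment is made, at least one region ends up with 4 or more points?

With 78 points one could put exactly 3 in each of the 26 regions, and no region would reach 4.
One more point must land in a region that already has 3, giving it 4.
So 26 × 3 + 1 = 79 points are required.

79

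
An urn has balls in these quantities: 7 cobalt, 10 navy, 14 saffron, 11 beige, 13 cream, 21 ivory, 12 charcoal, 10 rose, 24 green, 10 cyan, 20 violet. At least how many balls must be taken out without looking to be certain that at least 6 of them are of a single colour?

56

An adversary could hand out at most 5 balls per colour: 5 + 5 + 5 + 5 + 5 + 5 + 5 + 5 + 5 + 5 + 5 = 55 balls and still no colour has 6.
By the pigeonhole principle, one more ball lands in a colour already at 5, so 56 draws are enough and 55 are not.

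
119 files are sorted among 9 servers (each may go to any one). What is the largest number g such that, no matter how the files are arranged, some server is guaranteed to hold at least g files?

By the pigeonhole principle, the 9 servers are the holes and the 119 files are the pigeons.
If every server held at most 13 files, the total would be at most 9 × 13 = 117, which is less than 119.
So some server holds at least ⌈119/9⌉ = 14 files.

14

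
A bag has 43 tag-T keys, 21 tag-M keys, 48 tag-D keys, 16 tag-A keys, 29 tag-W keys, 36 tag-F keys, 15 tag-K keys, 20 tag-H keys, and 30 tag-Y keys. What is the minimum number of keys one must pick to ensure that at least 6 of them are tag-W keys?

In the worst case for collecting tag-W keys, every non-tag-W key comes out first.
There are 43 + 21 + 48 + 16 + 36 + 15 + 20 + 30 = 229 non-tag-W keys altogether.
After those, each further key must be tag-W, so 229 + 6 = 235 draws guarantee 6 tag-W keys.

235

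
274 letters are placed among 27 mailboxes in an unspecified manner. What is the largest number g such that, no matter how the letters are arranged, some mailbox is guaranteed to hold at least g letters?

The 27 mailboxes are the holes and the 274 letters are the pigeons.
If every mailbox held at most 10 letters, the total would be at most 27 × 10 = 270, which is less than 274.
So some mailbox holds at least ⌈274/27⌉ = 11 letters.

11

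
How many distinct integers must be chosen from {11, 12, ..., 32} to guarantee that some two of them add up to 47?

14

Two chosen integers sum to 47 exactly when both halves of some pair {x, 47−x} with 15 ≤ x ≤ 47−x ≤ 32 are chosen — 9 such pairs.
The remaining 4 elements (those with no distinct partner in range) can never complete a 47-sum, so the worst case takes all of them and one from each pair: 4 + 9 = 13.
By the pigeonhole principle, the 14th integer has to be the second member of some pair, so 13 + 1 = 14.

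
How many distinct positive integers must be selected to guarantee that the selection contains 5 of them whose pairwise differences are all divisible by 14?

57

Integers whose pairwise differences are multiples of 14 are exactly those sharing a remainder mod 14. Pigeonhole: the 14 residue classes mod 14 are the pigeonholes.
With 56 integers one could put 4 in each residue class and have no class reach 5.
The 57th integer pushes some class to 5, so 14·4 + 1 = 57.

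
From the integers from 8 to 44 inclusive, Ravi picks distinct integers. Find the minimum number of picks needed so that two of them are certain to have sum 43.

Group the elements by complementary pair {x, 43−x}: {8,35}, {9,34}, {10,33}, …, giving 14 two-element pairs and 9 integers whose partner 43−x falls outside [8,44].
Pigeonhole: treating each of those 23 groups as a pigeonhole, one can pick one integer per group — 23 integers — with no two summing to 43.
The 24th integer lands in an occupied pair, forcing a sum of 43.

24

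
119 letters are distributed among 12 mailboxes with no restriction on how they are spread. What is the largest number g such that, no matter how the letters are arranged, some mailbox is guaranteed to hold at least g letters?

The 12 mailboxes are the holes and the 119 letters are the pigeons.
If every mailbox held at most 9 letters, the total would be at most 12 × 9 = 108, which is less than 119.
So some mailbox holds at least ⌈119/12⌉ = 10 letters.

10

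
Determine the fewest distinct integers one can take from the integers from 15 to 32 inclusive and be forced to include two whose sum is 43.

Group the elements by complementary pair {x, 43−x}: {15,28}, {16,27}, {17,26}, …, giving 7 two-element pairs and 4 integers whose partner 43−x falls outside [15,32].
Treating each of those 11 groups as a pigeonhole, one can pick one integer per group — 11 integers — with no two summing to 43.
The 12th integer lands in an occupied pair, forcing a sum of 43.

12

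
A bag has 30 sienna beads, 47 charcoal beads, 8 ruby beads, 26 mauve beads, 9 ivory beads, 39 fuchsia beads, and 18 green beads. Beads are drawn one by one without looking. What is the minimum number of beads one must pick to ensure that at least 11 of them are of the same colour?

68

An adversary could hand out at most 10 beads per colour (ruby, ivory run out sooner): 10 + 10 + 8 + 10 + 9 + 10 + 10 = 67 beads and still no colour has 11.
One more bead lands in a colour already at 10, so 68 draws are enough and 67 are not.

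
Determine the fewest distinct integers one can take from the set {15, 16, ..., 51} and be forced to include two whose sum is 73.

Two chosen integers sum to 73 exactly when both halves of some pair {x, 73−x} with 22 ≤ x ≤ 73−x ≤ 51 are chosen — 15 such pairs.
The remaining 7 elements (those with no distinct partner in range) can never complete a 73-sum, so the worst case takes all of them and one from each pair: 7 + 15 = 22.
The 23rd integer has to be the second member of some pair, so 22 + 1 = 23.

23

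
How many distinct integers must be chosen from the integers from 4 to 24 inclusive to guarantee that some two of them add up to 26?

Two chosen integers sum to 26 exactly when both halves of some pair {x, 26−x} with 4 ≤ x ≤ 26−x ≤ 22 are chosen — 9 such pairs.
The remaining 3 elements (those with no distinct partner in range) can never complete a 26-sum, so the worst case takes all of them and one from each pair: 3 + 9 = 12.
The 13th integer has to be the second member of some pair, so 12 + 1 = 13.

13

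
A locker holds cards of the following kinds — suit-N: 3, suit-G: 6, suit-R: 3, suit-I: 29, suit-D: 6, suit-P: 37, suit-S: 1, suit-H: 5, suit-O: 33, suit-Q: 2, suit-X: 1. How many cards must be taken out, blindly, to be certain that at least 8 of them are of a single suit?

Put each drawn card into a box by suit. The largest draw with every box below 8 takes min(count, 7) from each suit; suits with fewer than 7 contribute all they have.
Σ min(cᵢ, 7) = 3 + 6 + 3 + 7 + 6 + 7 + 1 + 5 + 7 + 2 + 1 = 48.
Draw number 48 + 1 = 49 must push one box to 8.

49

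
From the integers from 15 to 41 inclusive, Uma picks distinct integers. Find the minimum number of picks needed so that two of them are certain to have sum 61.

17

Two chosen integers sum to 61 exactly when both halves of some pair {x, 61−x} with 20 ≤ x ≤ 61−x ≤ 41 are chosen — 11 such pairs.
The remaining 5 elements (those with no distinct partner in range) can never complete a 61-sum, so the worst case takes all of them and one from each pair: 5 + 11 = 16.
Pigeonhole: the 17th integer has to be the second member of some pair, so 16 + 1 = 17.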